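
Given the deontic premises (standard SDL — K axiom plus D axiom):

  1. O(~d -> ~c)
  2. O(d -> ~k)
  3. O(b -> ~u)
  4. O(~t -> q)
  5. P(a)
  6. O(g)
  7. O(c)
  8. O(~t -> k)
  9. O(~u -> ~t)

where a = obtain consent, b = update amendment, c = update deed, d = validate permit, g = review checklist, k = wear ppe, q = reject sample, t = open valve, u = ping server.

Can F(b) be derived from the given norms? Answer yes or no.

Yes

Premise 7 states O(c) outright.
Premise 1 is O(~d -> ~c); contrapositively O(c -> d). Since O(c) holds, K gives O(d).
With premise 2, O(d -> ~k), the K-axiom yields O(~k).
Premise 8 is O(~t -> k); contrapositively O(~k -> t). Since O(~k) holds, K gives O(t).
Premise 9 is O(~u -> ~t); contrapositively O(t -> u). Since O(t) holds, K gives O(u).
Premise 3, O(b -> ~u), contraposes to O(u -> ~b); with O(u) we get O(~b).
Premises 4, 5, 6 do not contribute to this derivation.
So O(~b) holds, i.e. F(b). The claim follows.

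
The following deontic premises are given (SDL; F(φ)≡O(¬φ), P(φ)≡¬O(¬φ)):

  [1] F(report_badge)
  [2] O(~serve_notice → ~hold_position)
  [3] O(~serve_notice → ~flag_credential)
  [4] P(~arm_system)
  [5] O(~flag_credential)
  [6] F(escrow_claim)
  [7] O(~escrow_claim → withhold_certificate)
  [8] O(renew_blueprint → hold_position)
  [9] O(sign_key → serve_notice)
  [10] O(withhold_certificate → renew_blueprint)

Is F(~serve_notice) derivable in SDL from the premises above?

Yes

F(escrow_claim) at premise 6 means O(~escrow_claim).
Applying K to premise 7 (O(~escrow_claim → withhold_certificate)) and O(~escrow_claim) yields O(withhold_certificate).
Premise 10 is O(withhold_certificate → renew_blueprint); since O(withhold_certificate), deontic closure gives O(renew_blueprint).
With premise 8, O(renew_blueprint → hold_position), the K-axiom yields O(hold_position).
The contrapositive of premise 2 (O(~serve_notice → ~hold_position)) is O(hold_position → serve_notice), and O(hold_position) is already established, so O(serve_notice).
Premises 1, 3, 4, 5, 9 do not contribute to this derivation.
So O(serve_notice) holds, i.e. F(~serve_notice). The claim follows.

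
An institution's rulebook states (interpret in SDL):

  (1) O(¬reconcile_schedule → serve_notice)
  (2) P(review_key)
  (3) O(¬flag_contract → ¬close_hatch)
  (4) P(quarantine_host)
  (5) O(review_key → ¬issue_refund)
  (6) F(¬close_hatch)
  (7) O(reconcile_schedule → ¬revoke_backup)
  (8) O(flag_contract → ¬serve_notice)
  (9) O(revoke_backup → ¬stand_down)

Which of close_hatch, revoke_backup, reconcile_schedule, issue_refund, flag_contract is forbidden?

revoke_backup

Premise 6, F(¬close_hatch), is equivalent to O(close_hatch).
Premise 3, O(¬flag_contract → ¬close_hatch), contraposes to O(close_hatch → flag_contract); with O(close_hatch) we get O(flag_contract).
With premise 8, O(flag_contract → ¬serve_notice), the K-axiom yields O(¬serve_notice).
Premise 1 is O(¬reconcile_schedule → serve_notice); contrapositively O(¬serve_notice → reconcile_schedule). Since O(¬serve_notice) holds, K gives O(reconcile_schedule).
With premise 7, O(reconcile_schedule → ¬revoke_backup), the K-axiom yields O(¬revoke_backup).
So O(¬revoke_backup) holds, i.e. revoke_backup is forbidden. None of the other listed options is forbidden under the premises.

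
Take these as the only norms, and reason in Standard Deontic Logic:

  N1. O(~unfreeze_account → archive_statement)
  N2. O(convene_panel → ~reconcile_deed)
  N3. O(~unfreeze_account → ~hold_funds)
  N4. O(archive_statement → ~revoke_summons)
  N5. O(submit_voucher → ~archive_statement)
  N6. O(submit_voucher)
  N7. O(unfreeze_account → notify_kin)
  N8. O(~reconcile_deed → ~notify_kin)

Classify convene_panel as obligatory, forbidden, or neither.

Premise 6 gives O(submit_voucher).
Premise 5 is O(submit_voucher → ~archive_statement); since O(submit_voucher), deontic closure gives O(~archive_statement).
Premise 1, O(~unfreeze_account → archive_statement), contraposes to O(~archive_statement → unfreeze_account); with O(~archive_statement) we get O(unfreeze_account).
Premise 7 is O(unfreeze_account → notify_kin); since O(unfreeze_account), deontic closure gives O(notify_kin).
Premise 8 is O(~reconcile_deed → ~notify_kin); contrapositively O(notify_kin → reconcile_deed). Since O(notify_kin) holds, K gives O(reconcile_deed).
The contrapositive of premise 2 (O(convene_panel → ~reconcile_deed)) is O(reconcile_deed → ~convene_panel), and O(reconcile_deed) is already established, so O(~convene_panel).
Premises 3, 4 do not contribute to this derivation.
Thus O(~convene_panel), which is F(convene_panel): convene_panel is forbidden.

Forbidden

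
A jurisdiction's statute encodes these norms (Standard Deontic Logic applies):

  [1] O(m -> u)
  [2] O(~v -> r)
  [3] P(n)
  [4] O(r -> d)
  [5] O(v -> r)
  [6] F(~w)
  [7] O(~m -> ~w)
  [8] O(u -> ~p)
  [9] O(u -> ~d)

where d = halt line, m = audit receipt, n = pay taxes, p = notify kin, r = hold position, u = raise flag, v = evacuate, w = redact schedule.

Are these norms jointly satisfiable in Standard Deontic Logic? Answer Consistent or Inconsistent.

Premises 2 and 5 cover both cases: O(~v -> r) and O(v -> r). Since ~v ∨ v is a tautology, O(r) follows.
Applying K to premise 4 (O(r -> d)) and O(r) yields O(d).
Premise 9 is O(u -> ~d); contrapositively O(d -> ~u). Since O(d) holds, K gives O(~u).
Premise 1, O(m -> u), contraposes to O(~u -> ~m); with O(~u) we get O(~m).
From O(~m) and premise 7, O(~m -> ~w), we obtain O(~w).
But premise 6, F(~w), means O(w).
We now have both O(~w) and O(w) — w is simultaneously obligatory and forbidden, violating the D-axiom.

Inconsistent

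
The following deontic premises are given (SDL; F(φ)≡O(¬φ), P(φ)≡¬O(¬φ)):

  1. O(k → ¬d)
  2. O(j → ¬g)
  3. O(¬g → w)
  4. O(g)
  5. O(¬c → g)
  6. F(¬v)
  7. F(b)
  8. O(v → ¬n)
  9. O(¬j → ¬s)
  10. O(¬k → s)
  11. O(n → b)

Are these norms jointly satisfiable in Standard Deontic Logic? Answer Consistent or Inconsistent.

Consistent

Premise 11 is O(n → b), but O(n) is not derivable from the premises, so it does not yield O(b).
So O(b) is not derivable, and the apparent clash with O(¬b) does not arise.
A world satisfying every obligation exists (e.g. b=false, c=false, d=false, g=true, j=false, k=true, n=false, s=false, v=true, w=false); no atom is both obligatory and forbidden, so the set is consistent.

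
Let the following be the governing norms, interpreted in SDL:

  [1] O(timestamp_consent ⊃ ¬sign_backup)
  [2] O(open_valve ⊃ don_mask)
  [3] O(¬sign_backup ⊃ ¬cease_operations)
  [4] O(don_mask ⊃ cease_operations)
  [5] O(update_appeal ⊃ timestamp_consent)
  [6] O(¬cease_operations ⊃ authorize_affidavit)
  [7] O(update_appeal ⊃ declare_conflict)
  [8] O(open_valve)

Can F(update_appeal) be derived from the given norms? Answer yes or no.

From premise 8 we have O(open_valve).
Premise 2 is O(open_valve ⊃ don_mask); since O(open_valve), deontic closure gives O(don_mask).
Premise 4 is O(don_mask ⊃ cease_operations); since O(don_mask), deontic closure gives O(cease_operations).
Premise 3 is O(¬sign_backup ⊃ ¬cease_operations); contrapositively O(cease_operations ⊃ sign_backup). Since O(cease_operations) holds, K gives O(sign_backup).
The contrapositive of premise 1 (O(timestamp_consent ⊃ ¬sign_backup)) is O(sign_backup ⊃ ¬timestamp_consent), and O(sign_backup) is already established, so O(¬timestamp_consent).
Premise 5, O(update_appeal ⊃ timestamp_consent), contraposes to O(¬timestamp_consent ⊃ ¬update_appeal); with O(¬timestamp_consent) we get O(¬update_appeal).
Premises 6, 7 do not contribute to this derivation.
So O(¬update_appeal) holds, i.e. F(update_appeal). The claim follows.

Yes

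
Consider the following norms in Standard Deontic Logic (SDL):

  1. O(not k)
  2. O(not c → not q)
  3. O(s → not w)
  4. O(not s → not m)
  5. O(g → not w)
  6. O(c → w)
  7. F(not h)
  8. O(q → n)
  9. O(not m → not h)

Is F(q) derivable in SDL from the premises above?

Premise 7, F(not h), is equivalent to O(h).
Premise 9 is O(not m → not h); contrapositively O(h → m). Since O(h) holds, K gives O(m).
Premise 4, O(not s → not m), contraposes to O(m → s); with O(m) we get O(s).
With premise 3, O(s → not w), the K-axiom yields O(not w).
The contrapositive of premise 6 (O(c → w)) is O(not w → not c), and O(not w) is already established, so O(not c).
Premise 2 is O(not c → not q); since O(not c), deontic closure gives O(not q).
Premises 1, 5, 8 do not contribute to this derivation.
So O(not q) holds, i.e. F(q). The claim follows.

Yes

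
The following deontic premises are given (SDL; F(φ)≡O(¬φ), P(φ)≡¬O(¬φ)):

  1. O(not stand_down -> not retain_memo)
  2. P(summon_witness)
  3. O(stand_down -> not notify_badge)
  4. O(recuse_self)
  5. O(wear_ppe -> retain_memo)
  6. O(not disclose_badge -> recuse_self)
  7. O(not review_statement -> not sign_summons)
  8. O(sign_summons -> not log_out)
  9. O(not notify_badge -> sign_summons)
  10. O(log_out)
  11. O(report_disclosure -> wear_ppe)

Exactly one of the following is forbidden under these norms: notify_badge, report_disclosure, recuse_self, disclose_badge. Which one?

report_disclosure

Premise 10 gives O(log_out).
The contrapositive of premise 8 (O(sign_summons -> not log_out)) is O(log_out -> not sign_summons), and O(log_out) is already established, so O(not sign_summons).
Premise 9, O(not notify_badge -> sign_summons), contraposes to O(not sign_summons -> notify_badge); with O(not sign_summons) we get O(notify_badge).
The contrapositive of premise 3 (O(stand_down -> not notify_badge)) is O(notify_badge -> not stand_down), and O(notify_badge) is already established, so O(not stand_down).
With premise 1, O(not stand_down -> not retain_memo), the K-axiom yields O(not retain_memo).
Premise 5 is O(wear_ppe -> retain_memo); contrapositively O(not retain_memo -> not wear_ppe). Since O(not retain_memo) holds, K gives O(not wear_ppe).
Premise 11 is O(report_disclosure -> wear_ppe); contrapositively O(not wear_ppe -> not report_disclosure). Since O(not wear_ppe) holds, K gives O(not report_disclosure).
So O(not report_disclosure) holds, i.e. report_disclosure is forbidden. None of the other listed options is forbidden under the premises.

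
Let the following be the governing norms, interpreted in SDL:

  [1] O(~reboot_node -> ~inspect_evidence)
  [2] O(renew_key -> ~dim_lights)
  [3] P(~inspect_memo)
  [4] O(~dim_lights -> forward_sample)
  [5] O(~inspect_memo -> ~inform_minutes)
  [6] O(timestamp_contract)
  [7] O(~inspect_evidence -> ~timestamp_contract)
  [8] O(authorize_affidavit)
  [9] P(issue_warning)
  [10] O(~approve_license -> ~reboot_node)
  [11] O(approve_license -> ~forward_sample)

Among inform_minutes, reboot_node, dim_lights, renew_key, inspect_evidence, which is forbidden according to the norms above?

Premise 6 gives O(timestamp_contract).
Premise 7, O(~inspect_evidence -> ~timestamp_contract), contraposes to O(timestamp_contract -> inspect_evidence); with O(timestamp_contract) we get O(inspect_evidence).
Premise 1 is O(~reboot_node -> ~inspect_evidence); contrapositively O(inspect_evidence -> reboot_node). Since O(inspect_evidence) holds, K gives O(reboot_node).
Premise 10, O(~approve_license -> ~reboot_node), contraposes to O(reboot_node -> approve_license); with O(reboot_node) we get O(approve_license).
With premise 11, O(approve_license -> ~forward_sample), the K-axiom yields O(~forward_sample).
Premise 4 is O(~dim_lights -> forward_sample); contrapositively O(~forward_sample -> dim_lights). Since O(~forward_sample) holds, K gives O(dim_lights).
The contrapositive of premise 2 (O(renew_key -> ~dim_lights)) is O(dim_lights -> ~renew_key), and O(dim_lights) is already established, so O(~renew_key).
So O(~renew_key) holds, i.e. renew_key is forbidden. None of the other listed options is forbidden under the premises.

renew_key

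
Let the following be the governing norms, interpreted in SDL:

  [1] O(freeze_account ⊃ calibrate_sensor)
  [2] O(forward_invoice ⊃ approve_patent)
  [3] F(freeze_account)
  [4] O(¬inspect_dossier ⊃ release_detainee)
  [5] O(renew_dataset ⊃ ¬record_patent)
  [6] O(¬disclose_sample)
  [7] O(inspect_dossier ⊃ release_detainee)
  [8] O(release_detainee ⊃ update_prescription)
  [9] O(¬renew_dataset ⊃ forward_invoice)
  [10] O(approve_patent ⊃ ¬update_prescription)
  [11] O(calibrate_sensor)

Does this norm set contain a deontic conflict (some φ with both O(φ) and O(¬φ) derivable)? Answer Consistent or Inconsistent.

Consistent

Premise 1 is O(freeze_account ⊃ calibrate_sensor); even if O(calibrate_sensor) held, inferring O(freeze_account) would be affirming the consequent — invalid.
So O(freeze_account) is not derivable, and the apparent clash with O(¬freeze_account) does not arise.
A world satisfying every obligation exists (e.g. approve_patent=false, calibrate_sensor=true, disclose_sample=false, forward_invoice=false, freeze_account=false, inspect_dossier=false, record_patent=false, release_detainee=true, renew_dataset=true, update_prescription=true); no atom is both obligatory and forbidden, so the set is consistent.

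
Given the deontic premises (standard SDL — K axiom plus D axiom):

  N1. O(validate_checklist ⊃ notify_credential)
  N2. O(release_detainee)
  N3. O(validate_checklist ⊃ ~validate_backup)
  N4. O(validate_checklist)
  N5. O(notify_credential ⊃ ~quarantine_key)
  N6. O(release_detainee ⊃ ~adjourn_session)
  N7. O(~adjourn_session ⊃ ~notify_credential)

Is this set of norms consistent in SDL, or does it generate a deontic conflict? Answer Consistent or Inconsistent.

Premise 2 gives O(release_detainee).
From O(release_detainee) and premise 6, O(release_detainee ⊃ ~adjourn_session), we obtain O(~adjourn_session).
From O(~adjourn_session) and premise 7, O(~adjourn_session ⊃ ~notify_credential), we obtain O(~notify_credential).
Premise 1 is O(validate_checklist ⊃ notify_credential); contrapositively O(~notify_credential ⊃ ~validate_checklist). Since O(~notify_credential) holds, K gives O(~validate_checklist).
But premise 4 directly asserts O(validate_checklist).
We now have both O(~validate_checklist) and O(validate_checklist) — validate_checklist is simultaneously obligatory and forbidden, violating the D-axiom.

Inconsistent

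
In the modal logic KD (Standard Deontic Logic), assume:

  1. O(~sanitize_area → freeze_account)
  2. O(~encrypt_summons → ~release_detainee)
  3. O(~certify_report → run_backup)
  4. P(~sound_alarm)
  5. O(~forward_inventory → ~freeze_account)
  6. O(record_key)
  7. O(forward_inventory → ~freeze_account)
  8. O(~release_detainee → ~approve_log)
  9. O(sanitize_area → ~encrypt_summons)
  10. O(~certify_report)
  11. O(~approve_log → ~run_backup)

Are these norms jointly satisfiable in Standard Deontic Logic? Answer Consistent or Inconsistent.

Premises 7 and 5 are O(forward_inventory → ~freeze_account) and O(~forward_inventory → ~freeze_account); every ideal world satisfies forward_inventory or ~forward_inventory, so in either case ~freeze_account holds — hence O(~freeze_account).
The contrapositive of premise 1 (O(~sanitize_area → freeze_account)) is O(~freeze_account → sanitize_area), and O(~freeze_account) is already established, so O(sanitize_area).
Applying K to premise 9 (O(sanitize_area → ~encrypt_summons)) and O(sanitize_area) yields O(~encrypt_summons).
Applying K to premise 2 (O(~encrypt_summons → ~release_detainee)) and O(~encrypt_summons) yields O(~release_detainee).
With premise 8, O(~release_detainee → ~approve_log), the K-axiom yields O(~approve_log).
Premise 11 is O(~approve_log → ~run_backup); since O(~approve_log), deontic closure gives O(~run_backup).
The contrapositive of premise 3 (O(~certify_report → run_backup)) is O(~run_backup → certify_report), and O(~run_backup) is already established, so O(certify_report).
However, premise 10 gives O(~certify_report).
We now have both O(certify_report) and O(~certify_report) — certify_report is simultaneously obligatory and forbidden, violating the D-axiom.

Inconsistent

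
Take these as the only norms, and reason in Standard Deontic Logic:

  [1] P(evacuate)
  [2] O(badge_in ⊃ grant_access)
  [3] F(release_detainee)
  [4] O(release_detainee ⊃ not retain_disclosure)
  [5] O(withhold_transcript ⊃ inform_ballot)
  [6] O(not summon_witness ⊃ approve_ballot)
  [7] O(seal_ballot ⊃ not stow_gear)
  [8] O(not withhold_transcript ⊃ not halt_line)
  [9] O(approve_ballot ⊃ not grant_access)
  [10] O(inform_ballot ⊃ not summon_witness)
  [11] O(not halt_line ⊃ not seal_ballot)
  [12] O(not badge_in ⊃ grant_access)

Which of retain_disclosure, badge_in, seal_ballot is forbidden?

seal_ballot

Premises 12 and 2 are O(not badge_in ⊃ grant_access) and O(badge_in ⊃ grant_access); every ideal world satisfies not badge_in or badge_in, so in either case grant_access holds — hence O(grant_access).
Premise 9 is O(approve_ballot ⊃ not grant_access); contrapositively O(grant_access ⊃ not approve_ballot). Since O(grant_access) holds, K gives O(not approve_ballot).
Premise 6 is O(not summon_witness ⊃ approve_ballot); contrapositively O(not approve_ballot ⊃ summon_witness). Since O(not approve_ballot) holds, K gives O(summon_witness).
The contrapositive of premise 10 (O(inform_ballot ⊃ not summon_witness)) is O(summon_witness ⊃ not inform_ballot), and O(summon_witness) is already established, so O(not inform_ballot).
Premise 5, O(withhold_transcript ⊃ inform_ballot), contraposes to O(not inform_ballot ⊃ not withhold_transcript); with O(not inform_ballot) we get O(not withhold_transcript).
Applying K to premise 8 (O(not withhold_transcript ⊃ not halt_line)) and O(not withhold_transcript) yields O(not halt_line).
Applying K to premise 11 (O(not halt_line ⊃ not seal_ballot)) and O(not halt_line) yields O(not seal_ballot).
So O(not seal_ballot) holds, i.e. seal_ballot is forbidden. None of the other listed options is forbidden under the premises.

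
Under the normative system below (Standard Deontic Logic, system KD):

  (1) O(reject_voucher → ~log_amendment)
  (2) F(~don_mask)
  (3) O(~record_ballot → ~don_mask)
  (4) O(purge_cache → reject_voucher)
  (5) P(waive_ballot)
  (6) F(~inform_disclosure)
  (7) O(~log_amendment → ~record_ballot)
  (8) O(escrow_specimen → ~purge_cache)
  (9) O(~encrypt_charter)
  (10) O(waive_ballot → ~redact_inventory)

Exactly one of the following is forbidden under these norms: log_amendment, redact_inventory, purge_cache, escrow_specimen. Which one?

purge_cache

Premise 2, F(~don_mask), is equivalent to O(don_mask).
The contrapositive of premise 3 (O(~record_ballot → ~don_mask)) is O(don_mask → record_ballot), and O(don_mask) is already established, so O(record_ballot).
The contrapositive of premise 7 (O(~log_amendment → ~record_ballot)) is O(record_ballot → log_amendment), and O(record_ballot) is already established, so O(log_amendment).
The contrapositive of premise 1 (O(reject_voucher → ~log_amendment)) is O(log_amendment → ~reject_voucher), and O(log_amendment) is already established, so O(~reject_voucher).
Premise 4 is O(purge_cache → reject_voucher); contrapositively O(~reject_voucher → ~purge_cache). Since O(~reject_voucher) holds, K gives O(~purge_cache).
So O(~purge_cache) holds, i.e. purge_cache is forbidden. None of the other listed options is forbidden under the premises.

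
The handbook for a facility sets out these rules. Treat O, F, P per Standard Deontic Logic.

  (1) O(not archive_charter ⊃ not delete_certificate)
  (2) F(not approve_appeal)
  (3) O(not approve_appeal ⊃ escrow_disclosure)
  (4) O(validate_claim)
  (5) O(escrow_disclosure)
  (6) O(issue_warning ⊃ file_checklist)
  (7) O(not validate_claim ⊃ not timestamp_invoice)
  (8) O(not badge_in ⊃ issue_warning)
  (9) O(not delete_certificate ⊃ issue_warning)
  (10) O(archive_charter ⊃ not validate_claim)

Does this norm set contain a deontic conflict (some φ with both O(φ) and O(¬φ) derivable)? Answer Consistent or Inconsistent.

Consistent

Premise 3 is O(not approve_appeal ⊃ escrow_disclosure); even if O(escrow_disclosure) held, inferring O(not approve_appeal) would be affirming the consequent — invalid.
So O(not approve_appeal) is not derivable, and the apparent clash with O(approve_appeal) does not arise.
A world satisfying every obligation exists (e.g. approve_appeal=true, archive_charter=false, badge_in=false, delete_certificate=false, escrow_disclosure=true, file_checklist=true, issue_warning=true, timestamp_invoice=false, validate_claim=true); no atom is both obligatory and forbidden, so the set is consistent.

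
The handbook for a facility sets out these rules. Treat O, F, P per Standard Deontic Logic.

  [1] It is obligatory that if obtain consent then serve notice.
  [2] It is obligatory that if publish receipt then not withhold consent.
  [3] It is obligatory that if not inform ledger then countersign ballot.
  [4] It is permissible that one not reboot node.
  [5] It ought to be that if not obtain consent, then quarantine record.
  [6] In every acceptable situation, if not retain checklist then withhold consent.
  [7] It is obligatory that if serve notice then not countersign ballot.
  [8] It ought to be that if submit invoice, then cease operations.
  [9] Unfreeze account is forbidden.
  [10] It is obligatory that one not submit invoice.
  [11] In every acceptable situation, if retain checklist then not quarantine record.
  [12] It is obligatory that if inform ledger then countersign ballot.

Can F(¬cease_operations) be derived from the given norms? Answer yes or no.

Premise 8 is O(submit_invoice → cease_operations), but O(submit_invoice) is not derivable from the premises, so it does not yield O(cease_operations).
No other premise forces O(cease_operations). An ideal world satisfying every premise can still have ¬cease_operations true, so F(¬cease_operations) is not derivable.

No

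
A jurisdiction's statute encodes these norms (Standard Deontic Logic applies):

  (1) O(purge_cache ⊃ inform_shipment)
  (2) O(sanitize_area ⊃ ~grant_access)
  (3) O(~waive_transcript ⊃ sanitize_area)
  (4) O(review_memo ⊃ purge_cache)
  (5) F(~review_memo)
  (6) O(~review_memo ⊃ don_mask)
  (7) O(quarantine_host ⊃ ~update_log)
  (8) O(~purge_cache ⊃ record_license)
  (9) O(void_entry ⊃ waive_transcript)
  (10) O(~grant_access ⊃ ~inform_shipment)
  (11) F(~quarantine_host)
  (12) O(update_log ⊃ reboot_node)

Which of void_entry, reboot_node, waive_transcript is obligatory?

waive_transcript

Premise 5 is F(~review_memo), i.e. O(review_memo).
Applying K to premise 4 (O(review_memo ⊃ purge_cache)) and O(review_memo) yields O(purge_cache).
With premise 1, O(purge_cache ⊃ inform_shipment), the K-axiom yields O(inform_shipment).
Premise 10, O(~grant_access ⊃ ~inform_shipment), contraposes to O(inform_shipment ⊃ grant_access); with O(inform_shipment) we get O(grant_access).
Premise 2, O(sanitize_area ⊃ ~grant_access), contraposes to O(grant_access ⊃ ~sanitize_area); with O(grant_access) we get O(~sanitize_area).
Premise 3 is O(~waive_transcript ⊃ sanitize_area); contrapositively O(~sanitize_area ⊃ waive_transcript). Since O(~sanitize_area) holds, K gives O(waive_transcript).
So O(waive_transcript) holds — waive_transcript is obligatory. None of the other listed options is made obligatory by any chain of premises.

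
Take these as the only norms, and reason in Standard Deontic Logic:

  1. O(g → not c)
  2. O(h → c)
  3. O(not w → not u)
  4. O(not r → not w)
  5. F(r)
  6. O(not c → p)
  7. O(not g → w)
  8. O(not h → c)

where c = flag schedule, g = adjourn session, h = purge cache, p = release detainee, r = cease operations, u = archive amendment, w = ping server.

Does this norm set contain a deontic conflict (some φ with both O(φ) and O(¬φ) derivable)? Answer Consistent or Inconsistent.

Inconsistent

Premises 8 and 2 cover both cases: O(not h → c) and O(h → c). Since not h ∨ h is a tautology, O(c) follows.
The contrapositive of premise 1 (O(g → not c)) is O(c → not g), and O(c) is already established, so O(not g).
Premise 7 is O(not g → w); since O(not g), deontic closure gives O(w).
Premise 4, O(not r → not w), contraposes to O(w → r); with O(w) we get O(r).
But premise 5, F(r), means O(not r).
We now have both O(r) and O(not r) — r is simultaneously obligatory and forbidden, violating the D-axiom.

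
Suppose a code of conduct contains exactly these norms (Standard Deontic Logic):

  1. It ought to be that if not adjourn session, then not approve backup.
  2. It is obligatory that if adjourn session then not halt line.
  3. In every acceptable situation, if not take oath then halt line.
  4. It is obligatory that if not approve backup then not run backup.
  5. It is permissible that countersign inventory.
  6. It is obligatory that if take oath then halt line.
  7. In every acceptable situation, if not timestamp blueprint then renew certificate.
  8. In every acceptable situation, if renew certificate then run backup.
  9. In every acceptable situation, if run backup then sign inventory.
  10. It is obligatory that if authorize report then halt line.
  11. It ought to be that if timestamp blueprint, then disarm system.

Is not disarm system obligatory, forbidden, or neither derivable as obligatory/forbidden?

Forbidden

Premises 3 and 6 are O(¬take_oath → halt_line) and O(take_oath → halt_line); every ideal world satisfies ¬take_oath or take_oath, so in either case halt_line holds — hence O(halt_line).
Premise 2, O(adjourn_session → ¬halt_line), contraposes to O(halt_line → ¬adjourn_session); with O(halt_line) we get O(¬adjourn_session).
From O(¬adjourn_session) and premise 1, O(¬adjourn_session → ¬approve_backup), we obtain O(¬approve_backup).
From O(¬approve_backup) and premise 4, O(¬approve_backup → ¬run_backup), we obtain O(¬run_backup).
The contrapositive of premise 8 (O(renew_certificate → run_backup)) is O(¬run_backup → ¬renew_certificate), and O(¬run_backup) is already established, so O(¬renew_certificate).
The contrapositive of premise 7 (O(¬timestamp_blueprint → renew_certificate)) is O(¬renew_certificate → timestamp_blueprint), and O(¬renew_certificate) is already established, so O(timestamp_blueprint).
From O(timestamp_blueprint) and premise 11, O(timestamp_blueprint → disarm_system), we obtain O(disarm_system).
Premises 5, 9, 10 do not contribute to this derivation.
Thus O(disarm_system), which is F(¬disarm_system): ¬disarm_system is forbidden.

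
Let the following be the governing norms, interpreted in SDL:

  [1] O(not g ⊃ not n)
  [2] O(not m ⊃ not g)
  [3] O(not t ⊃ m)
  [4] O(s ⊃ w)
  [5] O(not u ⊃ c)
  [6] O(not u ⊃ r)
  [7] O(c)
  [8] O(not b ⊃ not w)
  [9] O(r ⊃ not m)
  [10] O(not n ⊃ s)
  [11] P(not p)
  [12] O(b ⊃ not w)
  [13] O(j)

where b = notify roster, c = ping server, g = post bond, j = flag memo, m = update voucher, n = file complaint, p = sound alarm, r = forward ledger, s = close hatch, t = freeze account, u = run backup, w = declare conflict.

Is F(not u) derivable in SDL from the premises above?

Premises 8 and 12 cover both cases: O(not b ⊃ not w) and O(b ⊃ not w). Since not b ∨ b is a tautology, O(not w) follows.
Premise 4 is O(s ⊃ w); contrapositively O(not w ⊃ not s). Since O(not w) holds, K gives O(not s).
Premise 10, O(not n ⊃ s), contraposes to O(not s ⊃ n); with O(not s) we get O(n).
Premise 1 is O(not g ⊃ not n); contrapositively O(n ⊃ g). Since O(n) holds, K gives O(g).
The contrapositive of premise 2 (O(not m ⊃ not g)) is O(g ⊃ m), and O(g) is already established, so O(m).
Premise 9, O(r ⊃ not m), contraposes to O(m ⊃ not r); with O(m) we get O(not r).
The contrapositive of premise 6 (O(not u ⊃ r)) is O(not r ⊃ u), and O(not r) is already established, so O(u).
Premises 3, 5, 7, 11, 13 do not contribute to this derivation.
So O(u) holds, i.e. F(not u). The claim follows.

Yes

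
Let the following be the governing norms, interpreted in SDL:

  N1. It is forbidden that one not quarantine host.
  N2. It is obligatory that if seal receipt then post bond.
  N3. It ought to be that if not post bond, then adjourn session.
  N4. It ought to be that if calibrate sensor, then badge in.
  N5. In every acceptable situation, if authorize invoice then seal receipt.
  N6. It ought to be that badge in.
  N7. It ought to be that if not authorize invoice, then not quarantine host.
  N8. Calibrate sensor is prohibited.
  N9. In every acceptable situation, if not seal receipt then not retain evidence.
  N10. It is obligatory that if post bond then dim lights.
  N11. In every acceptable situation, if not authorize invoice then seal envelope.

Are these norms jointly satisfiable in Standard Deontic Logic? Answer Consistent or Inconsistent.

Consistent

Premise 4 is O(calibrate_sensor → badge_in); even if O(badge_in) held, inferring O(calibrate_sensor) would be affirming the consequent — invalid.
So O(calibrate_sensor) is not derivable, and the apparent clash with O(¬calibrate_sensor) does not arise.
A world satisfying every obligation exists (e.g. adjourn_session=false, authorize_invoice=true, badge_in=true, calibrate_sensor=false, dim_lights=true, post_bond=true, quarantine_host=true, retain_evidence=false, seal_envelope=false, seal_receipt=true); no atom is both obligatory and forbidden, so the set is consistent.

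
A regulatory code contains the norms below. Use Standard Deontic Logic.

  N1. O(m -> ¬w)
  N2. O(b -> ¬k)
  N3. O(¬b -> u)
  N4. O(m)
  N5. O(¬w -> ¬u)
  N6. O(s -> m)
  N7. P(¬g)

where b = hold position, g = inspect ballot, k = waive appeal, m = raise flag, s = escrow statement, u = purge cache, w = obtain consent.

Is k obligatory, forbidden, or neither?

Forbidden

Premise 4 states O(m) outright.
From O(m) and premise 1, O(m -> ¬w), we obtain O(¬w).
Applying K to premise 5 (O(¬w -> ¬u)) and O(¬w) yields O(¬u).
Premise 3 is O(¬b -> u); contrapositively O(¬u -> b). Since O(¬u) holds, K gives O(b).
With premise 2, O(b -> ¬k), the K-axiom yields O(¬k).
Premises 6, 7 do not contribute to this derivation.
Thus O(¬k), which is F(k): k is forbidden.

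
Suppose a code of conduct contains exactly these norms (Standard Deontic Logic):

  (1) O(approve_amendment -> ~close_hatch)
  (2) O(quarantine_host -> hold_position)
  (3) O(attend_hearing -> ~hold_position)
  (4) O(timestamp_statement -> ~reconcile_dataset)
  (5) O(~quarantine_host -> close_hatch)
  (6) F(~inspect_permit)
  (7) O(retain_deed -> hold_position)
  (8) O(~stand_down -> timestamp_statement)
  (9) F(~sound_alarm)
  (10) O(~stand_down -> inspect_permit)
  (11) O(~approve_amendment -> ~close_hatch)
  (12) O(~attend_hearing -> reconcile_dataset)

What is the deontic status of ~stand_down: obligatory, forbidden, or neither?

By case analysis on approve_amendment: premise 1 gives O(approve_amendment -> ~close_hatch) and premise 11 gives O(~approve_amendment -> ~close_hatch), so O(~close_hatch) either way.
Premise 5, O(~quarantine_host -> close_hatch), contraposes to O(~close_hatch -> quarantine_host); with O(~close_hatch) we get O(quarantine_host).
From O(quarantine_host) and premise 2, O(quarantine_host -> hold_position), we obtain O(hold_position).
Premise 3 is O(attend_hearing -> ~hold_position); contrapositively O(hold_position -> ~attend_hearing). Since O(hold_position) holds, K gives O(~attend_hearing).
From O(~attend_hearing) and premise 12, O(~attend_hearing -> reconcile_dataset), we obtain O(reconcile_dataset).
The contrapositive of premise 4 (O(timestamp_statement -> ~reconcile_dataset)) is O(reconcile_dataset -> ~timestamp_statement), and O(reconcile_dataset) is already established, so O(~timestamp_statement).
Premise 8 is O(~stand_down -> timestamp_statement); contrapositively O(~timestamp_statement -> stand_down). Since O(~timestamp_statement) holds, K gives O(stand_down).
Premises 6, 7, 9, 10 do not contribute to this derivation.
Thus O(stand_down), which is F(~stand_down): ~stand_down is forbidden.

Forbidden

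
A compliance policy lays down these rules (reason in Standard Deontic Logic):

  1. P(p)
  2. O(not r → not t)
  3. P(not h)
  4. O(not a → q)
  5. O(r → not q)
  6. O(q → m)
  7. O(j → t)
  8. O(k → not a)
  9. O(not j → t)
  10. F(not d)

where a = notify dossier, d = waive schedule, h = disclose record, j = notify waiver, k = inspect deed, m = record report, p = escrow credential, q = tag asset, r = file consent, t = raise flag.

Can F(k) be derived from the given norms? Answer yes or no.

By case analysis on j: premise 7 gives O(j → t) and premise 9 gives O(not j → t), so O(t) either way.
Premise 2 is O(not r → not t); contrapositively O(t → r). Since O(t) holds, K gives O(r).
With premise 5, O(r → not q), the K-axiom yields O(not q).
Premise 4 is O(not a → q); contrapositively O(not q → a). Since O(not q) holds, K gives O(a).
Premise 8, O(k → not a), contraposes to O(a → not k); with O(a) we get O(not k).
Premises 1, 3, 6, 10 do not contribute to this derivation.
So O(not k) holds, i.e. F(k). The claim follows.

Yes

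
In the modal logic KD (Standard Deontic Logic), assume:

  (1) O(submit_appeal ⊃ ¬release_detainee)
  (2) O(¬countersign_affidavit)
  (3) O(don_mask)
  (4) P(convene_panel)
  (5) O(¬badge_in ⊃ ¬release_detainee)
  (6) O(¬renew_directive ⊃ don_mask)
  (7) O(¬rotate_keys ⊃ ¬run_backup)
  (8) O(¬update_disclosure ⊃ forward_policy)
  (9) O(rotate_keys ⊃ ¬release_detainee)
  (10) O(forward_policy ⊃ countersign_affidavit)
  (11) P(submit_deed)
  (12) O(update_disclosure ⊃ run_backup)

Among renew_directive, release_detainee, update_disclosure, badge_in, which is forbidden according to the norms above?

Premise 2 states O(¬countersign_affidavit) outright.
Premise 10, O(forward_policy ⊃ countersign_affidavit), contraposes to O(¬countersign_affidavit ⊃ ¬forward_policy); with O(¬countersign_affidavit) we get O(¬forward_policy).
The contrapositive of premise 8 (O(¬update_disclosure ⊃ forward_policy)) is O(¬forward_policy ⊃ update_disclosure), and O(¬forward_policy) is already established, so O(update_disclosure).
Premise 12 is O(update_disclosure ⊃ run_backup); since O(update_disclosure), deontic closure gives O(run_backup).
Premise 7, O(¬rotate_keys ⊃ ¬run_backup), contraposes to O(run_backup ⊃ rotate_keys); with O(run_backup) we get O(rotate_keys).
Applying K to premise 9 (O(rotate_keys ⊃ ¬release_detainee)) and O(rotate_keys) yields O(¬release_detainee).
So O(¬release_detainee) holds, i.e. release_detainee is forbidden. None of the other listed options is forbidden under the premises.

release_detainee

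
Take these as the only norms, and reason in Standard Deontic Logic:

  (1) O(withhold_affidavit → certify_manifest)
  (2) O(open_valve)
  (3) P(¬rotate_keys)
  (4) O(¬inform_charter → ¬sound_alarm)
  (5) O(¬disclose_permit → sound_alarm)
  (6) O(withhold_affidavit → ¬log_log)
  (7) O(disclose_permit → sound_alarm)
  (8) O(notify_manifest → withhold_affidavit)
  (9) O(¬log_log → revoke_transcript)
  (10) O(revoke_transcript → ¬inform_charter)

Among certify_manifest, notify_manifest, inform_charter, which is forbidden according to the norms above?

notify_manifest

Premises 7 and 5 cover both cases: O(disclose_permit → sound_alarm) and O(¬disclose_permit → sound_alarm). Since disclose_permit ∨ ¬disclose_permit is a tautology, O(sound_alarm) follows.
Premise 4, O(¬inform_charter → ¬sound_alarm), contraposes to O(sound_alarm → inform_charter); with O(sound_alarm) we get O(inform_charter).
Premise 10, O(revoke_transcript → ¬inform_charter), contraposes to O(inform_charter → ¬revoke_transcript); with O(inform_charter) we get O(¬revoke_transcript).
Premise 9, O(¬log_log → revoke_transcript), contraposes to O(¬revoke_transcript → log_log); with O(¬revoke_transcript) we get O(log_log).
The contrapositive of premise 6 (O(withhold_affidavit → ¬log_log)) is O(log_log → ¬withhold_affidavit), and O(log_log) is already established, so O(¬withhold_affidavit).
Premise 8 is O(notify_manifest → withhold_affidavit); contrapositively O(¬withhold_affidavit → ¬notify_manifest). Since O(¬withhold_affidavit) holds, K gives O(¬notify_manifest).
So O(¬notify_manifest) holds, i.e. notify_manifest is forbidden. None of the other listed options is forbidden under the premises.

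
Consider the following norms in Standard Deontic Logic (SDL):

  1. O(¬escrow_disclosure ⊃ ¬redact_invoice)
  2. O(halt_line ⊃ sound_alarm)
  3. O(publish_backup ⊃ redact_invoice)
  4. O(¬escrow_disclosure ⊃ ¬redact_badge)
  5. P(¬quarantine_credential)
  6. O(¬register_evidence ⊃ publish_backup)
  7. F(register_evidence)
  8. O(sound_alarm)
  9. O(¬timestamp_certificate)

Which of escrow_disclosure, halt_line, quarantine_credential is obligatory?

Premise 7, F(register_evidence), is equivalent to O(¬register_evidence).
Applying K to premise 6 (O(¬register_evidence ⊃ publish_backup)) and O(¬register_evidence) yields O(publish_backup).
With premise 3, O(publish_backup ⊃ redact_invoice), the K-axiom yields O(redact_invoice).
The contrapositive of premise 1 (O(¬escrow_disclosure ⊃ ¬redact_invoice)) is O(redact_invoice ⊃ escrow_disclosure), and O(redact_invoice) is already established, so O(escrow_disclosure).
So O(escrow_disclosure) holds — escrow_disclosure is obligatory. None of the other listed options is made obligatory by any chain of premises.

escrow_disclosure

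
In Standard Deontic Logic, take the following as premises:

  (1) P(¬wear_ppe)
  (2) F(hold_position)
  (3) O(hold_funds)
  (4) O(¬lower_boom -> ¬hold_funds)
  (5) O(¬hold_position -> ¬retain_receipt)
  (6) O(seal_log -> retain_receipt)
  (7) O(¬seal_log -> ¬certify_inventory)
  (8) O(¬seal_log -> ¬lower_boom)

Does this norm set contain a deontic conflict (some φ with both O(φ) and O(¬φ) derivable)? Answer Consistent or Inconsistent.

Premise 3 states O(hold_funds) outright.
Premise 4, O(¬lower_boom -> ¬hold_funds), contraposes to O(hold_funds -> lower_boom); with O(hold_funds) we get O(lower_boom).
Premise 8 is O(¬seal_log -> ¬lower_boom); contrapositively O(lower_boom -> seal_log). Since O(lower_boom) holds, K gives O(seal_log).
Premise 6 is O(seal_log -> retain_receipt); since O(seal_log), deontic closure gives O(retain_receipt).
Premise 5 is O(¬hold_position -> ¬retain_receipt); contrapositively O(retain_receipt -> hold_position). Since O(retain_receipt) holds, K gives O(hold_position).
However, F(hold_position) at premise 2 amounts to O(¬hold_position).
We now have both O(hold_position) and O(¬hold_position) — hold_position is simultaneously obligatory and forbidden, violating the D-axiom.

Inconsistent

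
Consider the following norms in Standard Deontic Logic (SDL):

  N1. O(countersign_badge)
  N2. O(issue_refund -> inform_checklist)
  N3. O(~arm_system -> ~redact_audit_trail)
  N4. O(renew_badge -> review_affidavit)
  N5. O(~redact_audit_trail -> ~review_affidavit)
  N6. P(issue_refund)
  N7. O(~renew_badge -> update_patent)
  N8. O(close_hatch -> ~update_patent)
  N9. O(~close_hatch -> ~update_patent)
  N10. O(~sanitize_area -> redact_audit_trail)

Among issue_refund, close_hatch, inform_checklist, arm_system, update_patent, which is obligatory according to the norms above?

By case analysis on close_hatch: premise 8 gives O(close_hatch -> ~update_patent) and premise 9 gives O(~close_hatch -> ~update_patent), so O(~update_patent) either way.
Premise 7 is O(~renew_badge -> update_patent); contrapositively O(~update_patent -> renew_badge). Since O(~update_patent) holds, K gives O(renew_badge).
With premise 4, O(renew_badge -> review_affidavit), the K-axiom yields O(review_affidavit).
The contrapositive of premise 5 (O(~redact_audit_trail -> ~review_affidavit)) is O(review_affidavit -> redact_audit_trail), and O(review_affidavit) is already established, so O(redact_audit_trail).
Premise 3, O(~arm_system -> ~redact_audit_trail), contraposes to O(redact_audit_trail -> arm_system); with O(redact_audit_trail) we get O(arm_system).
So O(arm_system) holds — arm_system is obligatory. None of the other listed options is made obligatory by any chain of premises.

arm_system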